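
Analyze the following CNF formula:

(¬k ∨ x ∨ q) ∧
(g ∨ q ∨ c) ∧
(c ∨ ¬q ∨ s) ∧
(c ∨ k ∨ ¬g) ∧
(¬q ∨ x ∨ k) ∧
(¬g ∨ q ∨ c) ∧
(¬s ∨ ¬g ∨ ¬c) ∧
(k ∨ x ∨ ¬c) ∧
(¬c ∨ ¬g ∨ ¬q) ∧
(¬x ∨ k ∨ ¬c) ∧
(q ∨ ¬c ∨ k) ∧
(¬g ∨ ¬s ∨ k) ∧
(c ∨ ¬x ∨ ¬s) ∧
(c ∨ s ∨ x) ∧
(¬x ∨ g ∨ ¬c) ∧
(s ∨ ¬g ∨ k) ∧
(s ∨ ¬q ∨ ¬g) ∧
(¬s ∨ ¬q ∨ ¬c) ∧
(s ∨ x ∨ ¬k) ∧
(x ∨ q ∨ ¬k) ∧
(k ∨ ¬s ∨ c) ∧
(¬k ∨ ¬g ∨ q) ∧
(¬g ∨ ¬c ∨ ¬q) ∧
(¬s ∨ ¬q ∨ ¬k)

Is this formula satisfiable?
No

No, the formula is not satisfiable.

No assignment of truth values to the variables can make all 24 clauses true simultaneously.

The formula is UNSAT (unsatisfiable).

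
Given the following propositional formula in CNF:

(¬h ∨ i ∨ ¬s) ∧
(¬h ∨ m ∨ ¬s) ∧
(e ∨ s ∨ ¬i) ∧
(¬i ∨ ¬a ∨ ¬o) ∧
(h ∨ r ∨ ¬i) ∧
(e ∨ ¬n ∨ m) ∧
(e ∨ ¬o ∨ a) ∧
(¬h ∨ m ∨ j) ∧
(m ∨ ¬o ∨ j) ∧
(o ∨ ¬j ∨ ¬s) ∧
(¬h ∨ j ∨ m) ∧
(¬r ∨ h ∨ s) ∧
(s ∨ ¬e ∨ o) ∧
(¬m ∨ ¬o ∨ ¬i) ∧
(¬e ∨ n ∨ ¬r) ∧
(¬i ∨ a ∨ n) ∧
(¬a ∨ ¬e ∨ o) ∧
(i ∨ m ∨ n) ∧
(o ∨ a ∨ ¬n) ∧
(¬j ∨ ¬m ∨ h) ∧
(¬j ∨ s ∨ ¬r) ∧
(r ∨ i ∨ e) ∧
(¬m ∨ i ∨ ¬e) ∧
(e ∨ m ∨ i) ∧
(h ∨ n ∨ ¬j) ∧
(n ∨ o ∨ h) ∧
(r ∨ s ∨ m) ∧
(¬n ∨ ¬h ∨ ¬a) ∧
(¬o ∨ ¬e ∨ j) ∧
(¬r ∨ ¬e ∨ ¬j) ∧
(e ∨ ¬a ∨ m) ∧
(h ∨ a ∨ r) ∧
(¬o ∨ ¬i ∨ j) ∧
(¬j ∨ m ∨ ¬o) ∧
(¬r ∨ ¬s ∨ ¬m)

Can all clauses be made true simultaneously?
Yes

Yes, the formula is satisfiable.

One satisfying assignment is: a=True, m=True, r=False, s=True, j=False, e=False, o=False, n=False, h=True, i=True

Verification: With this assignment, all 35 clauses evaluate to true.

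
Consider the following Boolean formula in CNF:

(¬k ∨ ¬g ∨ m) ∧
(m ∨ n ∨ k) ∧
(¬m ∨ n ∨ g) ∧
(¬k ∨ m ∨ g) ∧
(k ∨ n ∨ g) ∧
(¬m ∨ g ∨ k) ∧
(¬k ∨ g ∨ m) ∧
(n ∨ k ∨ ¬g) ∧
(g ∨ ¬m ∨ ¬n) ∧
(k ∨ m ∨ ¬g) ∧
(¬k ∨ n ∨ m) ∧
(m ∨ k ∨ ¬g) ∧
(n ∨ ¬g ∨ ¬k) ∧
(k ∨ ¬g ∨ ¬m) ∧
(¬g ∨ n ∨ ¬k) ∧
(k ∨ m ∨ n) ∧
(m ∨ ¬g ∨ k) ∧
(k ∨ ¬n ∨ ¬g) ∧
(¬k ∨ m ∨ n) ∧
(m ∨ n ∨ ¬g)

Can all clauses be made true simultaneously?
Yes

Yes, the formula is satisfiable.

One satisfying assignment is: g=True, m=True, k=True, n=True

Verification: With this assignment, all 20 clauses evaluate to true.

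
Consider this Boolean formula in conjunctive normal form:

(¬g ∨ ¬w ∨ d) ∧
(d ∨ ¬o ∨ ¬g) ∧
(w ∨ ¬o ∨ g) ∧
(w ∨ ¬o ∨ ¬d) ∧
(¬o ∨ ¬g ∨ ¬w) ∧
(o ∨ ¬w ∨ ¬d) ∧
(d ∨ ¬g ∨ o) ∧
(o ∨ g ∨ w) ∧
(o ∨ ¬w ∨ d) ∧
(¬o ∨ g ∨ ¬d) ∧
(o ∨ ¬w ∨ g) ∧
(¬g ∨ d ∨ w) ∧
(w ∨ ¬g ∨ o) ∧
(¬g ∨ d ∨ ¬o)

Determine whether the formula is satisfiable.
Yes

Yes, the formula is satisfiable.

One satisfying assignment is: o=True, d=False, w=True, g=False

Verification: With this assignment, all 14 clauses evaluate to true.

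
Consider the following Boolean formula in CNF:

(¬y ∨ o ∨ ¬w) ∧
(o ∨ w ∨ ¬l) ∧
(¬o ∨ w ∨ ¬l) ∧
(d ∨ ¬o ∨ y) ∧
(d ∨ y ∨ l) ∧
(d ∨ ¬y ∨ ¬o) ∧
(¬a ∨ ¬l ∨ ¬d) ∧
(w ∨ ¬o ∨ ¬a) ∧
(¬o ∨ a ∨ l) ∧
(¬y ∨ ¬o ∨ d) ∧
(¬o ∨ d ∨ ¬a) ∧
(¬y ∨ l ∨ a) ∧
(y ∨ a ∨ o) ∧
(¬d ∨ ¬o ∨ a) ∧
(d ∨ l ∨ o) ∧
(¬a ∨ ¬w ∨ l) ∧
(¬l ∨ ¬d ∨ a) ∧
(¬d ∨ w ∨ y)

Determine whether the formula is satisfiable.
Yes

Yes, the formula is satisfiable.

One satisfying assignment is: o=False, y=False, w=True, a=True, l=True, d=False

Verification: With this assignment, all 18 clauses evaluate to true.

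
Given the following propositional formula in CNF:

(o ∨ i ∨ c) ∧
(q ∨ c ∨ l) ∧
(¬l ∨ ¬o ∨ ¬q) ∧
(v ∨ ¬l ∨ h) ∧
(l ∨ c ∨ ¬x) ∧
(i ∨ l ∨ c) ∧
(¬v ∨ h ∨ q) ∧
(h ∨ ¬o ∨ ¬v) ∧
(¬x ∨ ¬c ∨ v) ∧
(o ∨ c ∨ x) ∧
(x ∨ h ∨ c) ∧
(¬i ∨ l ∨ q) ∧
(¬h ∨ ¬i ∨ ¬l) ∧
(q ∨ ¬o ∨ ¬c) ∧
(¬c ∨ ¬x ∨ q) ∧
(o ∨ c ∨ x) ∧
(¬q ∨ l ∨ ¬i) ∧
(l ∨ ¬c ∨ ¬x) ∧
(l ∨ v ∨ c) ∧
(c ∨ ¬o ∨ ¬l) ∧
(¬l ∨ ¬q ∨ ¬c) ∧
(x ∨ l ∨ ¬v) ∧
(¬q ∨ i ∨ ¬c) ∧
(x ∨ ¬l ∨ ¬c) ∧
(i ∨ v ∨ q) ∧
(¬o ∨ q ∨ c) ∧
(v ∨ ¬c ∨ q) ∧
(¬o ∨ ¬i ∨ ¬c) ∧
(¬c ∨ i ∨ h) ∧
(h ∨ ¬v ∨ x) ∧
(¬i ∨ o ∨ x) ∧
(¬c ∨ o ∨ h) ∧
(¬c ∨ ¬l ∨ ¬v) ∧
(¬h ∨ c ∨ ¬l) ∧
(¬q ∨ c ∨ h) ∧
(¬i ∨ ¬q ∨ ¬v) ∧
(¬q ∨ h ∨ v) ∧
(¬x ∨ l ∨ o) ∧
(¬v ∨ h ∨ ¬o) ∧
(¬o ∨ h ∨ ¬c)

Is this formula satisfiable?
No

No, the formula is not satisfiable.

No assignment of truth values to the variables can make all 40 clauses true simultaneously.

The formula is UNSAT (unsatisfiable).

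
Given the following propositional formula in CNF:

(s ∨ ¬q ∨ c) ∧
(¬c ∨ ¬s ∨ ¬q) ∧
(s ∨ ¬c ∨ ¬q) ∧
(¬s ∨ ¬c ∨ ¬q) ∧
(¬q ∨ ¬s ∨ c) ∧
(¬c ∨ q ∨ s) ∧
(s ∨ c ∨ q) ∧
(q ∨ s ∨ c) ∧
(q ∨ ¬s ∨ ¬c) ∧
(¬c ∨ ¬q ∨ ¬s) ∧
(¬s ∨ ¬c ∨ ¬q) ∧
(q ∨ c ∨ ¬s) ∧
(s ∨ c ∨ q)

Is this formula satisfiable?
No

No, the formula is not satisfiable.

No assignment of truth values to the variables can make all 13 clauses true simultaneously.

The formula is UNSAT (unsatisfiable).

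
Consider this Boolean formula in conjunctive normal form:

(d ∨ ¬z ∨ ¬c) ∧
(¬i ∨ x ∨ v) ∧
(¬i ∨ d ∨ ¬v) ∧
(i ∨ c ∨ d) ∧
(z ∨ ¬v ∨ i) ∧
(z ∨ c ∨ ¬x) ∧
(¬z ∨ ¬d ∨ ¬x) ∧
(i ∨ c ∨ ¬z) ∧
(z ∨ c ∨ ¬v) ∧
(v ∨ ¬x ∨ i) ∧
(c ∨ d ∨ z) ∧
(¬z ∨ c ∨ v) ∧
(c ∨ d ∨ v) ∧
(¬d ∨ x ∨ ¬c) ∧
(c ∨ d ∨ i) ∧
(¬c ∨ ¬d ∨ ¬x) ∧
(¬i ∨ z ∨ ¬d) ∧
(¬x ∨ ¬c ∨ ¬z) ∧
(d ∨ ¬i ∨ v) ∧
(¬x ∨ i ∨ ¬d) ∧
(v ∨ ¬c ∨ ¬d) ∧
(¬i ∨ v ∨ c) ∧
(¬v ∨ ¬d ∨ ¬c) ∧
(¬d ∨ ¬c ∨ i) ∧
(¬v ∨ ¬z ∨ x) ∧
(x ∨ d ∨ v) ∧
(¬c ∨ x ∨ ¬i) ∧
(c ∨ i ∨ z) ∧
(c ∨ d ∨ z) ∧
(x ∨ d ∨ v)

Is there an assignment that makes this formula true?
No

No, the formula is not satisfiable.

No assignment of truth values to the variables can make all 30 clauses true simultaneously.

The formula is UNSAT (unsatisfiable).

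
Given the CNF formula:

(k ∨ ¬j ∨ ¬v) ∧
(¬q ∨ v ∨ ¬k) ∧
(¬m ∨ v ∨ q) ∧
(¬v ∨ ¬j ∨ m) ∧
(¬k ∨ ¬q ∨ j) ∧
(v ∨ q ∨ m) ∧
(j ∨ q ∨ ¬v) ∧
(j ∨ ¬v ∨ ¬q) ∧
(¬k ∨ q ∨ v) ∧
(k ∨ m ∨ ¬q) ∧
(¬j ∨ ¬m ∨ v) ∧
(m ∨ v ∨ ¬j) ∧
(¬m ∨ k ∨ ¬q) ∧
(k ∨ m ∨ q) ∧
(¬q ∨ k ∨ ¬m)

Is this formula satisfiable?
Yes

Yes, the formula is satisfiable.

One satisfying assignment is: v=True, q=False, k=True, j=True, m=True

Verification: With this assignment, all 15 clauses evaluate to true.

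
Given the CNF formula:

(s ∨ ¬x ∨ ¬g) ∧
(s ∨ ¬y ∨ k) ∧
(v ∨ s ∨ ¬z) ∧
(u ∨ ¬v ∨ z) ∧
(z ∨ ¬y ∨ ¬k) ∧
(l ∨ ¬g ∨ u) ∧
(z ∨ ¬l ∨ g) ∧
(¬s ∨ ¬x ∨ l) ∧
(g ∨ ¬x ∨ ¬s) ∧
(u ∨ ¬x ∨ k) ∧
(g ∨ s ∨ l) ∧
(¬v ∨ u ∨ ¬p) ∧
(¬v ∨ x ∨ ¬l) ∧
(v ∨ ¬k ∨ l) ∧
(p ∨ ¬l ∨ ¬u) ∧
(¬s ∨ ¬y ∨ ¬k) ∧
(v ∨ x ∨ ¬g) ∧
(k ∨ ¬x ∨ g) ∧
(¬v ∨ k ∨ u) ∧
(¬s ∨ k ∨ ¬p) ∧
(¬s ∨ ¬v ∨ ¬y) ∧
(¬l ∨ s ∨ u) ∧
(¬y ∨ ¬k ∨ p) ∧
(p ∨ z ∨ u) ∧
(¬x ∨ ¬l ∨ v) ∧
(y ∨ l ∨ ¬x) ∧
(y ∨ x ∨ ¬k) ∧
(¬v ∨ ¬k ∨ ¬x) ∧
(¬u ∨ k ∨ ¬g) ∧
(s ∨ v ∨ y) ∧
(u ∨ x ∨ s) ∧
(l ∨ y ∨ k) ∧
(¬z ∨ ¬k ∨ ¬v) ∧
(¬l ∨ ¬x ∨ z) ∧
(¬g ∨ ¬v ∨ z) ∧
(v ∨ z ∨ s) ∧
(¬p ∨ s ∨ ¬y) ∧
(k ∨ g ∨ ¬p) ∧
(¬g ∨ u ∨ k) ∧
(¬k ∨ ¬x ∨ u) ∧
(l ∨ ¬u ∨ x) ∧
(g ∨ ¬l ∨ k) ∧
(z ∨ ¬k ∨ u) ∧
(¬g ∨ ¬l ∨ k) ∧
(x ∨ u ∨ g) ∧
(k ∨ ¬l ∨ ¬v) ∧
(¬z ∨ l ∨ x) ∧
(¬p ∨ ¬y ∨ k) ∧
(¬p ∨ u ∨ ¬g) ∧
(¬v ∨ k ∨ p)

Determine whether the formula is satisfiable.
No

No, the formula is not satisfiable.

No assignment of truth values to the variables can make all 50 clauses true simultaneously.

The formula is UNSAT (unsatisfiable).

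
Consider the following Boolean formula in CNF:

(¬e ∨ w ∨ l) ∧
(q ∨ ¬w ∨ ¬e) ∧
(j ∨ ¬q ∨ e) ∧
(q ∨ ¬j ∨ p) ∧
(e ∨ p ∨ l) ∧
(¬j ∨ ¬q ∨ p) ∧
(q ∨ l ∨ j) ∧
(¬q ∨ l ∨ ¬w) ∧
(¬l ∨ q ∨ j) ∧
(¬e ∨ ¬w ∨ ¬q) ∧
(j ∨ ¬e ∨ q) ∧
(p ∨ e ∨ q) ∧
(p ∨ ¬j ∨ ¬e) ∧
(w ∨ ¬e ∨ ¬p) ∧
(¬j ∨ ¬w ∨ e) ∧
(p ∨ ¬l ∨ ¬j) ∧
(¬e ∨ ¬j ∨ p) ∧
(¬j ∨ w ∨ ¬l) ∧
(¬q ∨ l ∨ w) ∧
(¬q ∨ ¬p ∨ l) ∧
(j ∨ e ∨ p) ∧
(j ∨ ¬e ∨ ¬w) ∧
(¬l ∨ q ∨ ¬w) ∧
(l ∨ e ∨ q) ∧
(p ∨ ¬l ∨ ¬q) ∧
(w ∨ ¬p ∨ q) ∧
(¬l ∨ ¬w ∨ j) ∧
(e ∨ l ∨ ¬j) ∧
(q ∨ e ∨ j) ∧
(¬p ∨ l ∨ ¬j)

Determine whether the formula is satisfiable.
No

No, the formula is not satisfiable.

No assignment of truth values to the variables can make all 30 clauses true simultaneously.

The formula is UNSAT (unsatisfiable).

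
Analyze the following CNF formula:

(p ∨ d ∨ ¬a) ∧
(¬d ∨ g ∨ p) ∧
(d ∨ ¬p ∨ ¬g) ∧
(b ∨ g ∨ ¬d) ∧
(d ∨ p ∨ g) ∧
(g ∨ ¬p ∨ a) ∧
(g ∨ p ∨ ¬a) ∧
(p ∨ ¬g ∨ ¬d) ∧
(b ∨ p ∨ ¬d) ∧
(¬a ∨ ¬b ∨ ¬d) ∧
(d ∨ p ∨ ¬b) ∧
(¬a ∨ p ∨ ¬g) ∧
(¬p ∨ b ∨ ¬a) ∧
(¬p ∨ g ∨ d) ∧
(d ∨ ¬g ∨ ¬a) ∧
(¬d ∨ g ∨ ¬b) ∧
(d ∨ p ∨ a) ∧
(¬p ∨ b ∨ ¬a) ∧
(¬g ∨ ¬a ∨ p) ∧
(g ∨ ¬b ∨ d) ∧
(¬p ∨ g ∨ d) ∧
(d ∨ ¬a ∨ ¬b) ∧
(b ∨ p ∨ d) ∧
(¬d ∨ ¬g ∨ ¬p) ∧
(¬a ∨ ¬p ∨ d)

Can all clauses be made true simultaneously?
No

No, the formula is not satisfiable.

No assignment of truth values to the variables can make all 25 clauses true simultaneously.

The formula is UNSAT (unsatisfiable).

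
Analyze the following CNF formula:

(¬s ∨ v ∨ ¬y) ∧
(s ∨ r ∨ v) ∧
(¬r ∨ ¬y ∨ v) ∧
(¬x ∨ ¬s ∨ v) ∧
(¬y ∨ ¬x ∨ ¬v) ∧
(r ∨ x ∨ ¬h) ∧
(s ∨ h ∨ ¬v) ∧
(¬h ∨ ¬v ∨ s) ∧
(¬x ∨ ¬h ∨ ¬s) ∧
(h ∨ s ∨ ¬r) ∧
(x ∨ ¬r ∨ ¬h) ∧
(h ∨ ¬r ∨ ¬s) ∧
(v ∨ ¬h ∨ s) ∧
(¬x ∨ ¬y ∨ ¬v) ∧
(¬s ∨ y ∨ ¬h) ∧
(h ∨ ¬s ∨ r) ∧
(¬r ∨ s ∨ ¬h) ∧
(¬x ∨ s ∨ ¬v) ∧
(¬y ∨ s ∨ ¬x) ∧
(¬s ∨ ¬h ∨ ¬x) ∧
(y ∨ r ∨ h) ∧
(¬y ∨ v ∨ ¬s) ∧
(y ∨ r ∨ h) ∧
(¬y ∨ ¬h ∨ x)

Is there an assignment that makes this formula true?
No

No, the formula is not satisfiable.

No assignment of truth values to the variables can make all 24 clauses true simultaneously.

The formula is UNSAT (unsatisfiable).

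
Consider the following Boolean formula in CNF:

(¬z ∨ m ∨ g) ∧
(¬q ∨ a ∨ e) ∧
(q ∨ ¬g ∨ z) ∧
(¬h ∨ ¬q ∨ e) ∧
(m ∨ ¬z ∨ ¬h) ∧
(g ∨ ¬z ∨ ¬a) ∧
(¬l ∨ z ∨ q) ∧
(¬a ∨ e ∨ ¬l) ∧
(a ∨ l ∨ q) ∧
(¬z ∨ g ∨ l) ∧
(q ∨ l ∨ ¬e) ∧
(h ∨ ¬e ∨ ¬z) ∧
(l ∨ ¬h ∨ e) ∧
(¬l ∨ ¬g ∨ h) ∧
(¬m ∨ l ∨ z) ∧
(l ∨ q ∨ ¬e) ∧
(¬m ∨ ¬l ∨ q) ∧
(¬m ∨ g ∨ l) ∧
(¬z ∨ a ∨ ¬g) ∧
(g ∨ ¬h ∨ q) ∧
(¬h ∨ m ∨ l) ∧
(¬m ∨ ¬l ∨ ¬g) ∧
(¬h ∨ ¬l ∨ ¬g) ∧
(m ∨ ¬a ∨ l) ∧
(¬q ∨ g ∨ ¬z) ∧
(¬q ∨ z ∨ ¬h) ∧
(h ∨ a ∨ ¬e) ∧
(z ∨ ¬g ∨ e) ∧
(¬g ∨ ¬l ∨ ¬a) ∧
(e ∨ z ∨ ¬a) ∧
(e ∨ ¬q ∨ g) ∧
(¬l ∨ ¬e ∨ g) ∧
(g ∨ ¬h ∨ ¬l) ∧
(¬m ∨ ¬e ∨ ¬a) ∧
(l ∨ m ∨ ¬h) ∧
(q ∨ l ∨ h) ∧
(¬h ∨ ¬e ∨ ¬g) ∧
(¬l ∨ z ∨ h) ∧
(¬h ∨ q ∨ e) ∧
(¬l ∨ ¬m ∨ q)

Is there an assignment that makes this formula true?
Yes

Yes, the formula is satisfiable.

One satisfying assignment is: h=False, q=True, m=True, z=True, a=True, g=True, l=False, e=False

Verification: With this assignment, all 40 clauses evaluate to true.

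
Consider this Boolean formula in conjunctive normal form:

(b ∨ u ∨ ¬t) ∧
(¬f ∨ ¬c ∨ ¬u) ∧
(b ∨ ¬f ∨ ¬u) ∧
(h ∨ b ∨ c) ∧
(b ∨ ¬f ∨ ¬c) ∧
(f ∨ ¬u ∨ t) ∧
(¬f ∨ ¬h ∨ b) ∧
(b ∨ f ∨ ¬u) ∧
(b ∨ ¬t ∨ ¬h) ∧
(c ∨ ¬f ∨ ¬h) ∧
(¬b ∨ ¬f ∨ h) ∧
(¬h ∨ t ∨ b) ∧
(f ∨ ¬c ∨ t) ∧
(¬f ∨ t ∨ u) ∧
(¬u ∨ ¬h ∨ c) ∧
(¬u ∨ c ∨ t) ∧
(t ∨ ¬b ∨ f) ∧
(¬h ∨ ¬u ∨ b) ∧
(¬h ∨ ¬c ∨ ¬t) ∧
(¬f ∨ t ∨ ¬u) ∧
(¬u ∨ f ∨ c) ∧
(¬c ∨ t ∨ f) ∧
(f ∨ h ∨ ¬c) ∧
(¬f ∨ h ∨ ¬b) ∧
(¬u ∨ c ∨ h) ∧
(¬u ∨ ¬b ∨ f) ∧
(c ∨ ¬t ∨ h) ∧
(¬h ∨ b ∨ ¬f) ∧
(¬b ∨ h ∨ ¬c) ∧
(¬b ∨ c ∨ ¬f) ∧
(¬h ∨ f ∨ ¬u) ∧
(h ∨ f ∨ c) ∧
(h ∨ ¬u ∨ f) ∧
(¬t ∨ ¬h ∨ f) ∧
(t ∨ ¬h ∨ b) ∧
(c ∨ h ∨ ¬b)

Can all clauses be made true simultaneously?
No

No, the formula is not satisfiable.

No assignment of truth values to the variables can make all 36 clauses true simultaneously.

The formula is UNSAT (unsatisfiable).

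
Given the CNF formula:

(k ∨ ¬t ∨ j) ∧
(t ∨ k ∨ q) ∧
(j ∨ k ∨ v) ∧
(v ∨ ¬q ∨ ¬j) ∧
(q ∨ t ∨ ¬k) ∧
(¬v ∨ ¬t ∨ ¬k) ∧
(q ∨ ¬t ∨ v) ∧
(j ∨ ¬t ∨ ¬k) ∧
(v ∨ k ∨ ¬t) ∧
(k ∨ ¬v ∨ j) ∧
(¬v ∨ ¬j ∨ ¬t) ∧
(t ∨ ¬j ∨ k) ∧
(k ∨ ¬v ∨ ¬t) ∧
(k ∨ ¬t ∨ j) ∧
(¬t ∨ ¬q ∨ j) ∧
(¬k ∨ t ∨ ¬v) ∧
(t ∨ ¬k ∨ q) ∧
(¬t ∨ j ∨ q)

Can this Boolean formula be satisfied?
Yes

Yes, the formula is satisfiable.

One satisfying assignment is: t=False, v=False, k=True, j=False, q=True

Verification: With this assignment, all 18 clauses evaluate to true.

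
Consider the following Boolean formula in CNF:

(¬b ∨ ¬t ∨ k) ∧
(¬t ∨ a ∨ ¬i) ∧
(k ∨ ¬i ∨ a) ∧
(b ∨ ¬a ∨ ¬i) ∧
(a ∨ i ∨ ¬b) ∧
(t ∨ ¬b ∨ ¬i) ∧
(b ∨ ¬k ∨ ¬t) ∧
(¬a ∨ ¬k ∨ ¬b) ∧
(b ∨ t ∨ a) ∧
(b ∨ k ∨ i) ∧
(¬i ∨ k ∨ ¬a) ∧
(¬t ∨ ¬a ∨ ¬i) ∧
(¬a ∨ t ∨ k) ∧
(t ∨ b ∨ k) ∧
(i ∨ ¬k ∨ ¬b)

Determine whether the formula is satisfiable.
Yes

Yes, the formula is satisfiable.

One satisfying assignment is: a=True, b=False, i=False, t=False, k=True

Verification: With this assignment, all 15 clauses evaluate to true.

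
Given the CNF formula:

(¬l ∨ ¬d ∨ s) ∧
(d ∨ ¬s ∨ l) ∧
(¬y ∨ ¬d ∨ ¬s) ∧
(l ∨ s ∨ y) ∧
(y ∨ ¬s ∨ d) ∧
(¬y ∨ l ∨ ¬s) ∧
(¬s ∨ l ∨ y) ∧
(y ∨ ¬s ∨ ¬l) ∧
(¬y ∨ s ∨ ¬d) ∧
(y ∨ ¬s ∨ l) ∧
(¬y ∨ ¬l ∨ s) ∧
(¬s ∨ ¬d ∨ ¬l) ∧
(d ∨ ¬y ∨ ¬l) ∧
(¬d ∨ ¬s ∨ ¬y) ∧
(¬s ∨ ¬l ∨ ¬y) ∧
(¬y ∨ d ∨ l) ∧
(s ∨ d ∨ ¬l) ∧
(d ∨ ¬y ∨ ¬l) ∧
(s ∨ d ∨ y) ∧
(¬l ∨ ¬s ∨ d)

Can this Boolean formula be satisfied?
No

No, the formula is not satisfiable.

No assignment of truth values to the variables can make all 20 clauses true simultaneously.

The formula is UNSAT (unsatisfiable).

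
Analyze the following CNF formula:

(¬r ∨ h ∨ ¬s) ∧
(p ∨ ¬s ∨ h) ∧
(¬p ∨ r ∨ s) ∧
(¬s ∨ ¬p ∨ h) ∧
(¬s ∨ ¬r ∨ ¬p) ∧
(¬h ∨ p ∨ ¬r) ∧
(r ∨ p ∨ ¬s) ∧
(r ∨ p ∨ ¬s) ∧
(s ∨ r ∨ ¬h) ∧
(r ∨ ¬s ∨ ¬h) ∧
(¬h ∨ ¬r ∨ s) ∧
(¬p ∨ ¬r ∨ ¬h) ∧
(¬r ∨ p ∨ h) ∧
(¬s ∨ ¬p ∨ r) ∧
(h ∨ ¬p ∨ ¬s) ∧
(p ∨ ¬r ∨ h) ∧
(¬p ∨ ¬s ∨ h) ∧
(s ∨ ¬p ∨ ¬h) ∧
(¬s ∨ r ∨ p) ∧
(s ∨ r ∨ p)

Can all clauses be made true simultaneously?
Yes

Yes, the formula is satisfiable.

One satisfying assignment is: r=True, h=False, s=False, p=True

Verification: With this assignment, all 20 clauses evaluate to true.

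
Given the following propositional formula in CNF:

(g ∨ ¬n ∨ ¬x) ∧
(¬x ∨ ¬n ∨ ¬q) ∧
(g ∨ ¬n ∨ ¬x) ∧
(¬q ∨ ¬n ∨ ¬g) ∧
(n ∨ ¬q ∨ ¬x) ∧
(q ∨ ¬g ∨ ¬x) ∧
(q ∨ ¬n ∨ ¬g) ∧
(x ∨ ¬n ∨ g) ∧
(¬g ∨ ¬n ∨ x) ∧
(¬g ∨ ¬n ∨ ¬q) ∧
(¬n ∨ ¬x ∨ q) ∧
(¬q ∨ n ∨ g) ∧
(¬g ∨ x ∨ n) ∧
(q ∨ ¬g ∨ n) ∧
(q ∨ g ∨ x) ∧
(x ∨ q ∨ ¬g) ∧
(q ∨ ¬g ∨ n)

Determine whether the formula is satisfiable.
Yes

Yes, the formula is satisfiable.

One satisfying assignment is: x=True, g=False, q=False, n=False

Verification: With this assignment, all 17 clauses evaluate to true.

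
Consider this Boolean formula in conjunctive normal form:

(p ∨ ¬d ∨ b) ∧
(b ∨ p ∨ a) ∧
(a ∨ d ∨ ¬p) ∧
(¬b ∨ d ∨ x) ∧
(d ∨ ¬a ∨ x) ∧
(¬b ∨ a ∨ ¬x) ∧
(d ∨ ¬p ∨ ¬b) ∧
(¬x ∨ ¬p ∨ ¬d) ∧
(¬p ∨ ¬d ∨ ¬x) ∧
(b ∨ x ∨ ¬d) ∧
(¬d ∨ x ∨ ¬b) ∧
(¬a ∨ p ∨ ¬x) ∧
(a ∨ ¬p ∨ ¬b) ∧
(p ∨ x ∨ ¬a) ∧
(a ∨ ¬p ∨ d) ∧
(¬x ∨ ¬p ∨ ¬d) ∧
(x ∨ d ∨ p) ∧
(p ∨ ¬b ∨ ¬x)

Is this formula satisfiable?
Yes

Yes, the formula is satisfiable.

One satisfying assignment is: x=True, d=False, b=False, p=True, a=True

Verification: With this assignment, all 18 clauses evaluate to true.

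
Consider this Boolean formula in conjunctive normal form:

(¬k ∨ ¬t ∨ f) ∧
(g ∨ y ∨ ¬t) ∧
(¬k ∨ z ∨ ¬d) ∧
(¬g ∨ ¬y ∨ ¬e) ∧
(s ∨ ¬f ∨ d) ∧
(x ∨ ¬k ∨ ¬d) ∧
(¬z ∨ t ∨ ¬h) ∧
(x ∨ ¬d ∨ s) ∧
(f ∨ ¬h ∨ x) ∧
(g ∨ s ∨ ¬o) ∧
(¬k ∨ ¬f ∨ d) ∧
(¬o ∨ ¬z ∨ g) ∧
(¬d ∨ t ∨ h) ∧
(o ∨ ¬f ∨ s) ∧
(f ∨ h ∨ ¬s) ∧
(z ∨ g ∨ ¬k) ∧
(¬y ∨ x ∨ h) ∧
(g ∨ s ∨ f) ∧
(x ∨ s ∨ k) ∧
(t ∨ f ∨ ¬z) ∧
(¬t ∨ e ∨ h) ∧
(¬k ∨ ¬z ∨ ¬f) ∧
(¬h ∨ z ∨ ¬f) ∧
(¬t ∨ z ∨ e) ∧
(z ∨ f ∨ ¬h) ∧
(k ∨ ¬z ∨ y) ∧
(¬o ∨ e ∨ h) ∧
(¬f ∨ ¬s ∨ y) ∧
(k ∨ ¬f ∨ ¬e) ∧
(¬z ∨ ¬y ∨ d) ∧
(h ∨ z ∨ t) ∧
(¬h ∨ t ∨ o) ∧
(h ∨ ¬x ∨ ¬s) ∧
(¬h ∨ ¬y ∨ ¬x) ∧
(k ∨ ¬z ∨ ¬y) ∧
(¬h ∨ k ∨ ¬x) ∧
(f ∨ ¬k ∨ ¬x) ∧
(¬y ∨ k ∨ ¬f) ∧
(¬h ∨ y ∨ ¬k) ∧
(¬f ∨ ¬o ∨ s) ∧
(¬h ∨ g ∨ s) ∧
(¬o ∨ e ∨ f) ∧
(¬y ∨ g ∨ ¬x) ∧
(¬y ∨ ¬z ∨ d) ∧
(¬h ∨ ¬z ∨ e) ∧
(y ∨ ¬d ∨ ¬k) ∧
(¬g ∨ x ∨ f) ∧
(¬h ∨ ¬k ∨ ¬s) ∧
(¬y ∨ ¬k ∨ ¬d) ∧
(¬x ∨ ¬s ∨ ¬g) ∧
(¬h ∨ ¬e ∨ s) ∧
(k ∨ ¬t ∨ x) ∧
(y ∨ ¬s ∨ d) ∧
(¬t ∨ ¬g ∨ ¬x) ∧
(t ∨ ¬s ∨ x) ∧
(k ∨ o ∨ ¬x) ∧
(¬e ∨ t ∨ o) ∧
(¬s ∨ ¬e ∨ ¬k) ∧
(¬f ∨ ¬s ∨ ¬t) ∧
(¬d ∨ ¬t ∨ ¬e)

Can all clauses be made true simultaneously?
No

No, the formula is not satisfiable.

No assignment of truth values to the variables can make all 60 clauses true simultaneously.

The formula is UNSAT (unsatisfiable).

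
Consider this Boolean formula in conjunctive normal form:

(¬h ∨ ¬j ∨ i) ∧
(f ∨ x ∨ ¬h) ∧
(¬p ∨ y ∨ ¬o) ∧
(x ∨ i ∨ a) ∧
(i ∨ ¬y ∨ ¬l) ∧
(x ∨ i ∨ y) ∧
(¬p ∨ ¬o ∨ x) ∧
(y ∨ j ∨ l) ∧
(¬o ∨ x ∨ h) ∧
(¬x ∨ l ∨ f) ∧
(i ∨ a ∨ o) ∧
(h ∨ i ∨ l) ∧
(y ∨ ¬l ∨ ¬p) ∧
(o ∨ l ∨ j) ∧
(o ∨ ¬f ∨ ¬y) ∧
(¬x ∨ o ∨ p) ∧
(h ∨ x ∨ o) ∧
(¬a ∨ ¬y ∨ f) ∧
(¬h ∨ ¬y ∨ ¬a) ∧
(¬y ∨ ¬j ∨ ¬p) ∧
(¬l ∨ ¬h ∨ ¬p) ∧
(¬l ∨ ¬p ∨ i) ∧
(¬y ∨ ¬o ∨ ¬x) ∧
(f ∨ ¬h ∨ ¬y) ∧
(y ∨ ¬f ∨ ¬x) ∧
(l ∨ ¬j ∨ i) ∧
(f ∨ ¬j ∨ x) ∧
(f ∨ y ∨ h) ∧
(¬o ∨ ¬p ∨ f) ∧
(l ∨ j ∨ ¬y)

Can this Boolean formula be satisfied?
Yes

Yes, the formula is satisfiable.

One satisfying assignment is: j=True, p=False, y=False, a=False, f=True, l=False, i=True, x=False, o=False, h=True

Verification: With this assignment, all 30 clauses evaluate to true.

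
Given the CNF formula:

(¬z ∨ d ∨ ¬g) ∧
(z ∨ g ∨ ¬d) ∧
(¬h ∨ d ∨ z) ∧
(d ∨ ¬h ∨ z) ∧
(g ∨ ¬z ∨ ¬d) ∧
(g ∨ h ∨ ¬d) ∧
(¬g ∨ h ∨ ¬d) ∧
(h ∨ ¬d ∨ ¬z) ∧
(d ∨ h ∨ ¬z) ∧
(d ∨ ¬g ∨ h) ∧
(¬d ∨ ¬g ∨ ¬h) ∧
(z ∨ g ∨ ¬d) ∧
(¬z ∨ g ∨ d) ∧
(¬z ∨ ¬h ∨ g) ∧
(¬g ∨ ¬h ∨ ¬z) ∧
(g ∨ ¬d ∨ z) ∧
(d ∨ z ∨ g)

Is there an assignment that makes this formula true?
No

No, the formula is not satisfiable.

No assignment of truth values to the variables can make all 17 clauses true simultaneously.

The formula is UNSAT (unsatisfiable).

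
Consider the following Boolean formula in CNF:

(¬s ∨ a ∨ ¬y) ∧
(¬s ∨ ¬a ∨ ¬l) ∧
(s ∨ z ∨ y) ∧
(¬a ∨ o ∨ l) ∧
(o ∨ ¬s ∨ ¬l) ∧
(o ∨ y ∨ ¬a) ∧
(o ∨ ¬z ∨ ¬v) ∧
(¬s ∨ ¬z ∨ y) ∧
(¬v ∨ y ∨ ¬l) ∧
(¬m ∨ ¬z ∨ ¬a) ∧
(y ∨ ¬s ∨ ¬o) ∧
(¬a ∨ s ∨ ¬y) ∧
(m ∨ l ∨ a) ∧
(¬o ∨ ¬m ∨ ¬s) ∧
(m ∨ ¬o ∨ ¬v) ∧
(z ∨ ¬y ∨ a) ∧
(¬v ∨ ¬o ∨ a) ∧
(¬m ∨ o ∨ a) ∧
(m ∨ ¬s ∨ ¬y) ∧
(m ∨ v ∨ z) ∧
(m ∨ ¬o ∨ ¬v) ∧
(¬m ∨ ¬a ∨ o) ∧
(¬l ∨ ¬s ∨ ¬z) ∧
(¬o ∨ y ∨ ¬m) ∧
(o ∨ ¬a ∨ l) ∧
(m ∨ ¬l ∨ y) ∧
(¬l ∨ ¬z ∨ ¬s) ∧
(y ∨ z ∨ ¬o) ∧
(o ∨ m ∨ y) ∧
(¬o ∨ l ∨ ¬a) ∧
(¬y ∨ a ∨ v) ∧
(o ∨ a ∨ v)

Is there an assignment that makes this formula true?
No

No, the formula is not satisfiable.

No assignment of truth values to the variables can make all 32 clauses true simultaneously.

The formula is UNSAT (unsatisfiable).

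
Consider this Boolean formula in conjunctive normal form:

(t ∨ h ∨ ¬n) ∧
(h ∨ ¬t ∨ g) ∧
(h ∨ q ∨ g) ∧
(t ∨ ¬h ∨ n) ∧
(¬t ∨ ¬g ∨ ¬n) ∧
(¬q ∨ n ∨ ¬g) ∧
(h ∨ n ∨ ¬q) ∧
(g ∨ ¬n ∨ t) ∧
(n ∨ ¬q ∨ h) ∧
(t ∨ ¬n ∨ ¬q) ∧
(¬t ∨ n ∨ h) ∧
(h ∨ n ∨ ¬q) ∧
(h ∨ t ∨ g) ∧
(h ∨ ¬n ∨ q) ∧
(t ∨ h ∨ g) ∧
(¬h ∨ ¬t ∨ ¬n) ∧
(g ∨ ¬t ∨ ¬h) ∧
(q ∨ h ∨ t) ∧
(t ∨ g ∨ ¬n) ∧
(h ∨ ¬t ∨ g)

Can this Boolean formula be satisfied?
Yes

Yes, the formula is satisfiable.

One satisfying assignment is: t=True, h=True, q=False, g=True, n=False

Verification: With this assignment, all 20 clauses evaluate to true.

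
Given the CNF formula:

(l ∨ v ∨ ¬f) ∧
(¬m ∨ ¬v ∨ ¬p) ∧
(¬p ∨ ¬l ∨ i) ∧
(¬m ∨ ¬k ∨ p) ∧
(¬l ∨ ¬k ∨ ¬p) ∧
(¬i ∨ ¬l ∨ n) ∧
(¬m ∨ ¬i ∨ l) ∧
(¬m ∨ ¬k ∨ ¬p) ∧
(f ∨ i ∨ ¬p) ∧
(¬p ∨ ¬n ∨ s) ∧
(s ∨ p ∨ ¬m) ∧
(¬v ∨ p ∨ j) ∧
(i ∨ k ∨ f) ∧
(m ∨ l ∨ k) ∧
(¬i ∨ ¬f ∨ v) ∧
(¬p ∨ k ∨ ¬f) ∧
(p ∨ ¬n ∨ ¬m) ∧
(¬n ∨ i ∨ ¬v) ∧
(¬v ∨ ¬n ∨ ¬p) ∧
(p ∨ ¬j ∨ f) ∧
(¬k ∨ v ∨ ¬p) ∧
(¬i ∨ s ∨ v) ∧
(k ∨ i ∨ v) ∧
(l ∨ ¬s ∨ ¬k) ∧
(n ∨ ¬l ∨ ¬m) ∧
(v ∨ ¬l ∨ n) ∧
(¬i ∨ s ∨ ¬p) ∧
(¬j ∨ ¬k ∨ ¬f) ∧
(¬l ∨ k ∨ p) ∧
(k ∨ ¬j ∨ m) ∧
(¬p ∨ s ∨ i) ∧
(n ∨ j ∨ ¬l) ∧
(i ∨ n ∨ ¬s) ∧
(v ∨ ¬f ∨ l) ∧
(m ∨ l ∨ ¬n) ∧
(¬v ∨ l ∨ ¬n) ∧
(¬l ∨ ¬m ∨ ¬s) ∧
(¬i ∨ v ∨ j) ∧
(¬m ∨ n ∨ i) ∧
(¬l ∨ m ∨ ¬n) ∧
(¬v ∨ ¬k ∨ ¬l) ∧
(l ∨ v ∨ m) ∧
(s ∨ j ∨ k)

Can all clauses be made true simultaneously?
No

No, the formula is not satisfiable.

No assignment of truth values to the variables can make all 43 clauses true simultaneously.

The formula is UNSAT (unsatisfiable).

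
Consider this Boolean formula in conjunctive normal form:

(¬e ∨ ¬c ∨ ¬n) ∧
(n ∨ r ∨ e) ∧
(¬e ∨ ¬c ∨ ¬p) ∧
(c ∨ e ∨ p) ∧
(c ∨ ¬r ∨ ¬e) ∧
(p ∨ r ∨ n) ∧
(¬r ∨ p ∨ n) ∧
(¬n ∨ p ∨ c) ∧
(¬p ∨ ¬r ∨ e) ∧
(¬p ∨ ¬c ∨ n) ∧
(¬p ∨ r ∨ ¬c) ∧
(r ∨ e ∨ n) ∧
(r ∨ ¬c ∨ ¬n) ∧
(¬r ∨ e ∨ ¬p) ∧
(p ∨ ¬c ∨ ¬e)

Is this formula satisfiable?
Yes

Yes, the formula is satisfiable.

One satisfying assignment is: r=False, c=False, n=False, e=True, p=True

Verification: With this assignment, all 15 clauses evaluate to true.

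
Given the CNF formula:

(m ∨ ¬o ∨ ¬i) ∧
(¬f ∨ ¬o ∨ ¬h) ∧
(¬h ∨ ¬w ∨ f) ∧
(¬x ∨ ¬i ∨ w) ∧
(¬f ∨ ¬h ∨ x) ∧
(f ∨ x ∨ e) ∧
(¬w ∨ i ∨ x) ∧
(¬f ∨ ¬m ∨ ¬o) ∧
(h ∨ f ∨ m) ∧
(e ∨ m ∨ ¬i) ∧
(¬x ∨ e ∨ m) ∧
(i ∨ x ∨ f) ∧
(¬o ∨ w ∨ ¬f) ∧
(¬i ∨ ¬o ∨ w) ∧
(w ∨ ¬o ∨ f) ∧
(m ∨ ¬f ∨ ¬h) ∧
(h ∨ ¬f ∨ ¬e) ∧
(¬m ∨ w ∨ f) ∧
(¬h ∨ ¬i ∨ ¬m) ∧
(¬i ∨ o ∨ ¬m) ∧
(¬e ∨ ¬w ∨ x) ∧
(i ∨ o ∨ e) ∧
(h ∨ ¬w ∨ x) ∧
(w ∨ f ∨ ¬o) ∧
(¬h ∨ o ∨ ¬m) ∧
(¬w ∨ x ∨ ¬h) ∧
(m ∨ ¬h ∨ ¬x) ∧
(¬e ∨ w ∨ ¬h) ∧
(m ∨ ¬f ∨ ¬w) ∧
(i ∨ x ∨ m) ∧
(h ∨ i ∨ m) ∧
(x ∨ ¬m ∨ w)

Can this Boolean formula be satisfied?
Yes

Yes, the formula is satisfiable.

One satisfying assignment is: f=False, m=True, x=True, w=True, h=False, i=False, o=True, e=False

Verification: With this assignment, all 32 clauses evaluate to true.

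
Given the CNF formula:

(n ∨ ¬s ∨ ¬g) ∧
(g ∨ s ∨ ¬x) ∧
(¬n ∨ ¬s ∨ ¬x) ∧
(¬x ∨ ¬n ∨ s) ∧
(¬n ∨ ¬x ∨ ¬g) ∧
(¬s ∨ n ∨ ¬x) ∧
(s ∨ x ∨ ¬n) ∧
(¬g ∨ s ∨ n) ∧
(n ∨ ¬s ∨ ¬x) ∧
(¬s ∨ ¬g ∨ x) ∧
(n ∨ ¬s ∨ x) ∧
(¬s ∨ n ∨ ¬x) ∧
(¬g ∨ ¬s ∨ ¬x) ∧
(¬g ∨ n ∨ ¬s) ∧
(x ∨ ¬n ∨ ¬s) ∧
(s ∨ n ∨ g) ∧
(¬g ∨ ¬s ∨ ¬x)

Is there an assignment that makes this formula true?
No

No, the formula is not satisfiable.

No assignment of truth values to the variables can make all 17 clauses true simultaneously.

The formula is UNSAT (unsatisfiable).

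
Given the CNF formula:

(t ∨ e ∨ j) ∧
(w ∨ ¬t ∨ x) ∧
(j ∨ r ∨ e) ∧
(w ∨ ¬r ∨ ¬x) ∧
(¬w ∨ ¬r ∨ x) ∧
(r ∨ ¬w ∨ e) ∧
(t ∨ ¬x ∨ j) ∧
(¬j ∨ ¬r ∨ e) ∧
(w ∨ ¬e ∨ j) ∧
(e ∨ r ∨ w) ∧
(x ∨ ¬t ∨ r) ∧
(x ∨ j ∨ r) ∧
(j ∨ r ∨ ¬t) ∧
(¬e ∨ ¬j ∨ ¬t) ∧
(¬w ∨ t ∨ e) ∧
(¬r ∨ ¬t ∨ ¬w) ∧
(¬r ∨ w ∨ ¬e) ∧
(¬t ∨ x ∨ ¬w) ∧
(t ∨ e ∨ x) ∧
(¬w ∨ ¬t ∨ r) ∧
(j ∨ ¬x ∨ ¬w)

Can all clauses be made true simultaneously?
Yes

Yes, the formula is satisfiable.

One satisfying assignment is: x=False, e=True, r=False, t=False, w=False, j=True

Verification: With this assignment, all 21 clauses evaluate to true.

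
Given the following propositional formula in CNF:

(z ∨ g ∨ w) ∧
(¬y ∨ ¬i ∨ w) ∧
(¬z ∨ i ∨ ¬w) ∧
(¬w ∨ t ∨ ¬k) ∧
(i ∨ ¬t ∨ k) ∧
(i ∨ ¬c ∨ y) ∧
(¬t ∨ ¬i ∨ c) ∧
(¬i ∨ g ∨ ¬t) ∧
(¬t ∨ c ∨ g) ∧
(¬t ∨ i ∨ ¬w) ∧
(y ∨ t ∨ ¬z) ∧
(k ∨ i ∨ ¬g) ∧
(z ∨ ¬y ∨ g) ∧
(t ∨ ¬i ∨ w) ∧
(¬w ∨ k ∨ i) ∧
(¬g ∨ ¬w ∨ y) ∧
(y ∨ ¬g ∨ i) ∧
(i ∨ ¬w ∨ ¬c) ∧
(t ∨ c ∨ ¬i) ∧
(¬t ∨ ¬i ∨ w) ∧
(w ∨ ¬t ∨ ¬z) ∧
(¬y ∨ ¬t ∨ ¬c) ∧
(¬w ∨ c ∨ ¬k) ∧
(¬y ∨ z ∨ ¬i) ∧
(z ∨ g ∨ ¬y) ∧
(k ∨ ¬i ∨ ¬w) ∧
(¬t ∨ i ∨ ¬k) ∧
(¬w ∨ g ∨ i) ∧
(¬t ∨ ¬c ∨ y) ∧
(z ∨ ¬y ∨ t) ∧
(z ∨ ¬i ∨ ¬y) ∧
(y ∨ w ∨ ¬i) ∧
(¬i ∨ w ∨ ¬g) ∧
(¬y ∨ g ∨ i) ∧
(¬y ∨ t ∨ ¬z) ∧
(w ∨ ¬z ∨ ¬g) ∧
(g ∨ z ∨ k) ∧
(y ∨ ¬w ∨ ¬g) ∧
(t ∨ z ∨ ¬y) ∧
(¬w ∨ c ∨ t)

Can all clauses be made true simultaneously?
No

No, the formula is not satisfiable.

No assignment of truth values to the variables can make all 40 clauses true simultaneously.

The formula is UNSAT (unsatisfiable).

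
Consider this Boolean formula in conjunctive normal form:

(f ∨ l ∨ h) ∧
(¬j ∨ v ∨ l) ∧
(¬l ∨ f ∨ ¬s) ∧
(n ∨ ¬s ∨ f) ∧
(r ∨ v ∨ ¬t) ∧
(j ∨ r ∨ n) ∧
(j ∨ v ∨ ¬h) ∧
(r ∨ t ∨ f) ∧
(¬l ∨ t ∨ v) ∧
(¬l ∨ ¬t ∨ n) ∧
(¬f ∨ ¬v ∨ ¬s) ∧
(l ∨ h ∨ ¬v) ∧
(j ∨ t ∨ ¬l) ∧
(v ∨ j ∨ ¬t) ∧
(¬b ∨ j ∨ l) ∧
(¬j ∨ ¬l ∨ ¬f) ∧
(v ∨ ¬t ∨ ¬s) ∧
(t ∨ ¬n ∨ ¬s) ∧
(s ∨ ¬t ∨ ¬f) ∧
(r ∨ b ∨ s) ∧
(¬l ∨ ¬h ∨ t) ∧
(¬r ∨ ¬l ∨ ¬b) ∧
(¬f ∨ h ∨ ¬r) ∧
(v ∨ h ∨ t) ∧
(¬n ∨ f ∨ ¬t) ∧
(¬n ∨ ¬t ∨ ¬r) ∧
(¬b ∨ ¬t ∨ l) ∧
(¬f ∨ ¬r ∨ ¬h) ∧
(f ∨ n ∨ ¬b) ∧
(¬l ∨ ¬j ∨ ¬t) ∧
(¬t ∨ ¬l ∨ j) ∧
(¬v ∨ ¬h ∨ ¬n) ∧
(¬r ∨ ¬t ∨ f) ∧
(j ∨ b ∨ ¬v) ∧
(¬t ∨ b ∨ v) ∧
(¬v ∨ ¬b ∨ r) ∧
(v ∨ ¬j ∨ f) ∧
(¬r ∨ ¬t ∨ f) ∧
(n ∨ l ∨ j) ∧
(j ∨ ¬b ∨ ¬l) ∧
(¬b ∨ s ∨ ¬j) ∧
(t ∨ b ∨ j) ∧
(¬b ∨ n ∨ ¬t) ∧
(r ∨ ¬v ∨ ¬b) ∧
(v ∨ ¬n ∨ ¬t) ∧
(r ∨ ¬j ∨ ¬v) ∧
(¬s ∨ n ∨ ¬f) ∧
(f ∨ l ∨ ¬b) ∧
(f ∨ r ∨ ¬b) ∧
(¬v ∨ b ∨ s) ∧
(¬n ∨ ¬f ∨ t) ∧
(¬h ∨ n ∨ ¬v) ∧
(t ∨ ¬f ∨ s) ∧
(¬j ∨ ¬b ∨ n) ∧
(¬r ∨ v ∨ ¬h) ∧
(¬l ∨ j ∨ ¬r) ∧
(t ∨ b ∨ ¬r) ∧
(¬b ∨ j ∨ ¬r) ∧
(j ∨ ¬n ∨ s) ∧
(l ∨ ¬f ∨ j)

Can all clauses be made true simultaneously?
No

No, the formula is not satisfiable.

No assignment of truth values to the variables can make all 60 clauses true simultaneously.

The formula is UNSAT (unsatisfiable).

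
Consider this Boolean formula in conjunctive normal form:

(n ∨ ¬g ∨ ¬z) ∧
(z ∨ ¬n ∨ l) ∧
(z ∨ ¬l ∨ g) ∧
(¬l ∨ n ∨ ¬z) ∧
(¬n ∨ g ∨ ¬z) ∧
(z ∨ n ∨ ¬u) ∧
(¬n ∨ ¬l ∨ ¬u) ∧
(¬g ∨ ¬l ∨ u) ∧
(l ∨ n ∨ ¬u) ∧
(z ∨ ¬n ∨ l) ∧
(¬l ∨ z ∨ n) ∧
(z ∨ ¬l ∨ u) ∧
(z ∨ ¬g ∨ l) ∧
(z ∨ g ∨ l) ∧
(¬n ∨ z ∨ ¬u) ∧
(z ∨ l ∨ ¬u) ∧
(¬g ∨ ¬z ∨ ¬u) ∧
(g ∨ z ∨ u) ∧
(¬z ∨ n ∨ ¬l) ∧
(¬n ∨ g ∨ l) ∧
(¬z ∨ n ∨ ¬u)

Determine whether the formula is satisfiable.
Yes

Yes, the formula is satisfiable.

One satisfying assignment is: g=False, z=True, u=False, n=False, l=False

Verification: With this assignment, all 21 clauses evaluate to true.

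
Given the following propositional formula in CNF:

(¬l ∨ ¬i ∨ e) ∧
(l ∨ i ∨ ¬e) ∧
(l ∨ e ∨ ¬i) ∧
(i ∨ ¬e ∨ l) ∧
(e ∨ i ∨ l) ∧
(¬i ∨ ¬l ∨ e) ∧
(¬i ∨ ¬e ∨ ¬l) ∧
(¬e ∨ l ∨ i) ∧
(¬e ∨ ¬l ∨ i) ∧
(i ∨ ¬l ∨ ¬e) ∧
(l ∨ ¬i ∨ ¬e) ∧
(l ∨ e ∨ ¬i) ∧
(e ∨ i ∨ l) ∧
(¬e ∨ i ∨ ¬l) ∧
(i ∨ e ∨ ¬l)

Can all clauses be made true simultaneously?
No

No, the formula is not satisfiable.

No assignment of truth values to the variables can make all 15 clauses true simultaneously.

The formula is UNSAT (unsatisfiable).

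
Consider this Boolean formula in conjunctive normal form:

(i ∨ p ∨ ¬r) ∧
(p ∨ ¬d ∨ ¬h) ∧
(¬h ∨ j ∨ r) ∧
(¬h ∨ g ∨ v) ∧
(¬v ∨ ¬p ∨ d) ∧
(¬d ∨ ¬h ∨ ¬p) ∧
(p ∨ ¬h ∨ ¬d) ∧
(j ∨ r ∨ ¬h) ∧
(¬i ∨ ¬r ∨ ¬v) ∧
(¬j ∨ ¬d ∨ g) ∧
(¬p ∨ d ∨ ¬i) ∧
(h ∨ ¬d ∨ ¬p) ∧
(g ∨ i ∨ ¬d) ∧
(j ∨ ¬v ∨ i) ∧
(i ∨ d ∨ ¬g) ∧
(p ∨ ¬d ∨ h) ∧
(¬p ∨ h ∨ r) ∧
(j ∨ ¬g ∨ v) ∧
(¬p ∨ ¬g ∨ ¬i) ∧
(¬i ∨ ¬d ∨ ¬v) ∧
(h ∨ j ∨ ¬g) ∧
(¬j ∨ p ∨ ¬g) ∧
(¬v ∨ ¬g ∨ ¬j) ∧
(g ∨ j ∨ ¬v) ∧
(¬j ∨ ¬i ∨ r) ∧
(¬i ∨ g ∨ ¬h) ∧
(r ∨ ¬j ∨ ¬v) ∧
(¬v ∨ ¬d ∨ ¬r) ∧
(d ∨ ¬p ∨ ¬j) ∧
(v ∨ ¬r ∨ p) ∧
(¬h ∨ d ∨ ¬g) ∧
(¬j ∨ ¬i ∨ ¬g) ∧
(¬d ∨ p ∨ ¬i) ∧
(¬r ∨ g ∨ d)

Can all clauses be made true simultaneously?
Yes

Yes, the formula is satisfiable.

One satisfying assignment is: g=False, i=False, v=False, j=False, d=False, r=False, h=False, p=False

Verification: With this assignment, all 34 clauses evaluate to true.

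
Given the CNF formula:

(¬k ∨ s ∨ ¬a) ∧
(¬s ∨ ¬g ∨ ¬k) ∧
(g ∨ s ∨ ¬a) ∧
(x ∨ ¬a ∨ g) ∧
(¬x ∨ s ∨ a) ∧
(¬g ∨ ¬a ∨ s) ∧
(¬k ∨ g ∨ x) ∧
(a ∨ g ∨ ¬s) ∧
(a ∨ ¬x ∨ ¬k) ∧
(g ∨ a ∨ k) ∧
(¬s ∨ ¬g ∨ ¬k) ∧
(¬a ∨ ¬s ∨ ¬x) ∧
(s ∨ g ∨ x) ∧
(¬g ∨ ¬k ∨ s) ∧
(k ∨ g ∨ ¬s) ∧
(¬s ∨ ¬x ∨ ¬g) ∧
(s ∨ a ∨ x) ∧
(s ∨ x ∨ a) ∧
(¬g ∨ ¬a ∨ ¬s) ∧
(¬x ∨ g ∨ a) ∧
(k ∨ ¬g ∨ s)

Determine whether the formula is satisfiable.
Yes

Yes, the formula is satisfiable.

One satisfying assignment is: x=False, s=True, g=True, k=False, a=False

Verification: With this assignment, all 21 clauses evaluate to true.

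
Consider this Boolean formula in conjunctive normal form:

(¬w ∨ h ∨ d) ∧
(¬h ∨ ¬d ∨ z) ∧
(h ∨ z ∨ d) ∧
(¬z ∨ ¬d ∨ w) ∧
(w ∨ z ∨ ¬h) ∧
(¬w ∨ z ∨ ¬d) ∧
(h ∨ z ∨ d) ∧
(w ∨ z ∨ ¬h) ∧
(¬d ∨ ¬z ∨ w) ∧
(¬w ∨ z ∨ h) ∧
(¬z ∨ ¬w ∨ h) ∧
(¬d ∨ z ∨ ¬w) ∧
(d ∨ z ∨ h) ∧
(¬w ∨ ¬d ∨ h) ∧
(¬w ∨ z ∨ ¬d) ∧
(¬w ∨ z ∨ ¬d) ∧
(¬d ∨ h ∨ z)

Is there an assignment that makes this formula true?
Yes

Yes, the formula is satisfiable.

One satisfying assignment is: h=True, z=False, d=False, w=True

Verification: With this assignment, all 17 clauses evaluate to true.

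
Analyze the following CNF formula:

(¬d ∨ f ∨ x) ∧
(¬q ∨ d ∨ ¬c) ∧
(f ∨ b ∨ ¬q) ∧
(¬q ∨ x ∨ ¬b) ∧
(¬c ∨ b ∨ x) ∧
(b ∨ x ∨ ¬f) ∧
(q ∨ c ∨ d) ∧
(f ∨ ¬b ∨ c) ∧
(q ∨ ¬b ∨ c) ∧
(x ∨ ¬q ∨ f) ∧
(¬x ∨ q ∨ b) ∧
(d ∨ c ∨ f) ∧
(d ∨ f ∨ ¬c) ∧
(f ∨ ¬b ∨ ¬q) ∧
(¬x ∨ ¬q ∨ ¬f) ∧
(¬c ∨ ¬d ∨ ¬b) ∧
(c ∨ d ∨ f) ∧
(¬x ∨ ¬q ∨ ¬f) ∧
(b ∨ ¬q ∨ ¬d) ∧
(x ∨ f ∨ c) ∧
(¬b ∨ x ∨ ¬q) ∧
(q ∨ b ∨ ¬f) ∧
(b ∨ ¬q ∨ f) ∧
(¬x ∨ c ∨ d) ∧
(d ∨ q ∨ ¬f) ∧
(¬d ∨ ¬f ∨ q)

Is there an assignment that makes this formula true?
No

No, the formula is not satisfiable.

No assignment of truth values to the variables can make all 26 clauses true simultaneously.

The formula is UNSAT (unsatisfiable).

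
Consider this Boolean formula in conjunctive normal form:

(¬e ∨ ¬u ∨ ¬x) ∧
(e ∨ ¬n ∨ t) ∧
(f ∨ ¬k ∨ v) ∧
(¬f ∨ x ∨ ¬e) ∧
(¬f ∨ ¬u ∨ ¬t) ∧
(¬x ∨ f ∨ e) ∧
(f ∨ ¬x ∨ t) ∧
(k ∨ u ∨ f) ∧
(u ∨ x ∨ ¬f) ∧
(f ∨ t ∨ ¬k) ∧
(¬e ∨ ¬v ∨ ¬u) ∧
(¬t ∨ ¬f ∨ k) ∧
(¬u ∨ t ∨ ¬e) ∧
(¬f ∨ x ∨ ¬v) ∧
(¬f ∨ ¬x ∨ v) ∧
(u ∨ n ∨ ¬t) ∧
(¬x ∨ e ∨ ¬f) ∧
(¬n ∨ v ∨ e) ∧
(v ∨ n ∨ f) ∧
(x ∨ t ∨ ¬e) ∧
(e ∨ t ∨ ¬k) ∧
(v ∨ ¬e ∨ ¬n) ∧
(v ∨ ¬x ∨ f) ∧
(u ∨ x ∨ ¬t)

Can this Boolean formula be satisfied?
Yes

Yes, the formula is satisfiable.

One satisfying assignment is: u=False, k=True, e=True, x=True, f=False, n=True, t=True, v=True

Verification: With this assignment, all 24 clauses evaluate to true.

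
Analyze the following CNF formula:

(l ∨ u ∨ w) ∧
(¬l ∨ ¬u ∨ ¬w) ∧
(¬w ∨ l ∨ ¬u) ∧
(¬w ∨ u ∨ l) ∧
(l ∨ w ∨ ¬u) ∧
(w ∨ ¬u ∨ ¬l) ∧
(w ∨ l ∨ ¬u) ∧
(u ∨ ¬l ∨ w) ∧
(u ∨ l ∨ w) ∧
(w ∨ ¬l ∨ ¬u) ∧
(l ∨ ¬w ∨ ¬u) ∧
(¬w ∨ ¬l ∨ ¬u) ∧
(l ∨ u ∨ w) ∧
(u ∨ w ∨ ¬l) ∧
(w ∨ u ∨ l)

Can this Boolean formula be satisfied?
Yes

Yes, the formula is satisfiable.

One satisfying assignment is: l=True, u=False, w=True

Verification: With this assignment, all 15 clauses evaluate to true.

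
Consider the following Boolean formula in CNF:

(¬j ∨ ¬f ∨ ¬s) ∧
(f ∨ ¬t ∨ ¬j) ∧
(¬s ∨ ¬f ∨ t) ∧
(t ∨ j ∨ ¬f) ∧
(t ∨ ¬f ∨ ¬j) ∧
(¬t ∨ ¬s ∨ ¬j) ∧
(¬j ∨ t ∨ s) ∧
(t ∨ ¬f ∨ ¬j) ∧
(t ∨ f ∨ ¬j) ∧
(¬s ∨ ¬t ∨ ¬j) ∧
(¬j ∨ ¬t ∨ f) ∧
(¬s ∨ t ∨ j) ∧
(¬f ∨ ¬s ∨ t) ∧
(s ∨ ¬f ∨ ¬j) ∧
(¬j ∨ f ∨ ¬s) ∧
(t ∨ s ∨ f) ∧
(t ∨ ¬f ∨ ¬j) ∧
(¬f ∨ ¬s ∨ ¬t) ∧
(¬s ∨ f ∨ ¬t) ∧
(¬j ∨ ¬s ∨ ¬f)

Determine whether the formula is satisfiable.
Yes

Yes, the formula is satisfiable.

One satisfying assignment is: f=True, s=False, j=False, t=True

Verification: With this assignment, all 20 clauses evaluate to true.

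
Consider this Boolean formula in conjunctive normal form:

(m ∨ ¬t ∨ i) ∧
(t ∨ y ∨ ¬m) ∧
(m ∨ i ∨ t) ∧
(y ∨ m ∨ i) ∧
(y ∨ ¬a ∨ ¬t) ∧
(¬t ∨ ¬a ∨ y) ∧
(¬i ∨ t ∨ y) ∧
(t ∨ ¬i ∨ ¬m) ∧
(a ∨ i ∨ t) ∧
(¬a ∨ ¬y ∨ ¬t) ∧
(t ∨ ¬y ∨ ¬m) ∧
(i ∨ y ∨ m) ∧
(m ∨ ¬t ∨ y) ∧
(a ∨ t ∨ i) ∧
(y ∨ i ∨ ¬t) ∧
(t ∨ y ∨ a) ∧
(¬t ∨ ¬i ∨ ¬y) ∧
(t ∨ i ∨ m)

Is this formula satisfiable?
Yes

Yes, the formula is satisfiable.

One satisfying assignment is: i=False, a=False, m=True, t=True, y=True

Verification: With this assignment, all 18 clauses evaluate to true.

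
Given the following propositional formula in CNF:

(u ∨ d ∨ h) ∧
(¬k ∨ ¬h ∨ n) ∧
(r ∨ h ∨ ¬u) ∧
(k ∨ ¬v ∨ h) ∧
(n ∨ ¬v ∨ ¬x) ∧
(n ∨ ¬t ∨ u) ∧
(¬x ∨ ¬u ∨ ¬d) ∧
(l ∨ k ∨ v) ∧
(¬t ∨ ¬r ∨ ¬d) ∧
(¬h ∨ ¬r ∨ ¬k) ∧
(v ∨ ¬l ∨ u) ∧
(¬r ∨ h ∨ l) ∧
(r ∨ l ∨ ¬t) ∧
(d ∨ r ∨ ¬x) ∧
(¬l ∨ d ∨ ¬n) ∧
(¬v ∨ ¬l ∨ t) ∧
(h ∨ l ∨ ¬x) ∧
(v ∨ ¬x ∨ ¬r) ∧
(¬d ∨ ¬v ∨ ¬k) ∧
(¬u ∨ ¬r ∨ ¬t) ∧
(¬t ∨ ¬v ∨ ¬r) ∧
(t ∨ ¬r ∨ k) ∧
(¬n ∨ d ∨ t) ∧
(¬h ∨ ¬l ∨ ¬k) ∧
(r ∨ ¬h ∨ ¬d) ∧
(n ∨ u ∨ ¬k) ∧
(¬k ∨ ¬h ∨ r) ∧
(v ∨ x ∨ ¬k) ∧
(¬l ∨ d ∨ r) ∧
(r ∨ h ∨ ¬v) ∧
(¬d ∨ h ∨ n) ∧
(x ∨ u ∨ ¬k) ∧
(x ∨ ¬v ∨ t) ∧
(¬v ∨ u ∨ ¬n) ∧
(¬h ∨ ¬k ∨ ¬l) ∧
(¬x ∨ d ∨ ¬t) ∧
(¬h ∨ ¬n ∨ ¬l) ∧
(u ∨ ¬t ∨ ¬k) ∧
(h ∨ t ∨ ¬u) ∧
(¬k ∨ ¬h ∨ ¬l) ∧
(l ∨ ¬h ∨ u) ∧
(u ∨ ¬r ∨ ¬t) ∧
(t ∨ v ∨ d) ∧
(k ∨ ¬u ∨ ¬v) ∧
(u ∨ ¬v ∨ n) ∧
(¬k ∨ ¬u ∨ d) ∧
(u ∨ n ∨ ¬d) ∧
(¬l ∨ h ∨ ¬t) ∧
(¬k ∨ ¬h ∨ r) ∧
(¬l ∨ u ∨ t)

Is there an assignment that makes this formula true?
No

No, the formula is not satisfiable.

No assignment of truth values to the variables can make all 50 clauses true simultaneously.

The formula is UNSAT (unsatisfiable).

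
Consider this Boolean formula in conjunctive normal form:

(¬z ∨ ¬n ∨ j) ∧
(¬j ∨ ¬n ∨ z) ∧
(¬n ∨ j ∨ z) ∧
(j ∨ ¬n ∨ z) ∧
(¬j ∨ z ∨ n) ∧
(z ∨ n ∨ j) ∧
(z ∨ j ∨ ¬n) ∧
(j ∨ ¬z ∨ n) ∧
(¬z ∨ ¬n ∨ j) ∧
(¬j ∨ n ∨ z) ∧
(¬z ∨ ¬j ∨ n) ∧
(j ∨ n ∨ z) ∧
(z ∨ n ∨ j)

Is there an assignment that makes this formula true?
Yes

Yes, the formula is satisfiable.

One satisfying assignment is: n=True, z=True, j=True

Verification: With this assignment, all 13 clauses evaluate to true.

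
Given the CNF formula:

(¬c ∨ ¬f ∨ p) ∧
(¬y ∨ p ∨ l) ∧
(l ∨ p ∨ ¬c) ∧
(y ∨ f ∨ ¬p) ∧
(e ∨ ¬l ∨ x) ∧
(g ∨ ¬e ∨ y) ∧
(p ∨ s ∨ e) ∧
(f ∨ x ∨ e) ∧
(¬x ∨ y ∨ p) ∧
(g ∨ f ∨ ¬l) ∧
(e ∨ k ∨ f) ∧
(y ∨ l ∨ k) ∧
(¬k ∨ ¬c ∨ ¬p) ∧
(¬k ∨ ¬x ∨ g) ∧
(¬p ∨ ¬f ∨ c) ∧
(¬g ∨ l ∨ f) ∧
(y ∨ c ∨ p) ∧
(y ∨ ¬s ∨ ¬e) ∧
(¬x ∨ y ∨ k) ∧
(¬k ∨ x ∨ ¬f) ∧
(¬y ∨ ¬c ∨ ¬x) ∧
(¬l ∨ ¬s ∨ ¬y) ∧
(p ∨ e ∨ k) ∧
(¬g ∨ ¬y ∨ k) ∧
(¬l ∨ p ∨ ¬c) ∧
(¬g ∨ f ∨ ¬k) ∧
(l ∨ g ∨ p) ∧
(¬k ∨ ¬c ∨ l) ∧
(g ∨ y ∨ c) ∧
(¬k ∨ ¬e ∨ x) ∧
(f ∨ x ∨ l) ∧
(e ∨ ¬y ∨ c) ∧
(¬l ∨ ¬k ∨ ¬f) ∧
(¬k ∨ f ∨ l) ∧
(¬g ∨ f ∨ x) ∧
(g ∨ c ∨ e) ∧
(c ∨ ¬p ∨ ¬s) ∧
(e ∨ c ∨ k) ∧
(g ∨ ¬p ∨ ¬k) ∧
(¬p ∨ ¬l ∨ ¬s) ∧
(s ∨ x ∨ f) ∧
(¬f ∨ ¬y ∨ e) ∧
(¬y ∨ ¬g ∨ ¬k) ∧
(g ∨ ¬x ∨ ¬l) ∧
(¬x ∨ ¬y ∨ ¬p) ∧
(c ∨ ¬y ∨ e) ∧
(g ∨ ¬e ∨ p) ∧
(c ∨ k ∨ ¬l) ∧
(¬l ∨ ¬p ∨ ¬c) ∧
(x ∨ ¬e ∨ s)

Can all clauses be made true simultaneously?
Yes

Yes, the formula is satisfiable.

One satisfying assignment is: e=True, p=True, l=False, c=True, s=True, y=True, k=False, g=False, x=False, f=True

Verification: With this assignment, all 50 clauses evaluate to true.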